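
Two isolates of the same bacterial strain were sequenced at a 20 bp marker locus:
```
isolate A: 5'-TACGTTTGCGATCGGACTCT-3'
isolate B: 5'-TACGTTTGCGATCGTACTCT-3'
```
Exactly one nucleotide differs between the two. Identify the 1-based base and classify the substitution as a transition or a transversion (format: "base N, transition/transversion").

The sequences differ only at base 15: G→T (purine→pyrimidine), a transversion.

base 15, transversion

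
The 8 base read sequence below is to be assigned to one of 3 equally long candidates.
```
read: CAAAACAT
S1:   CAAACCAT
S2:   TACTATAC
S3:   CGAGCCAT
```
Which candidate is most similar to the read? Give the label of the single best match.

S1 differs at 1 site; S2 differs at 5 sites; S3 differs at 3 sites. The closest is S1.

S1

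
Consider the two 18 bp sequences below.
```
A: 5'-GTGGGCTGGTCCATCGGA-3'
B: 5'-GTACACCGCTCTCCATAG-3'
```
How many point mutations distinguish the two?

12

The sequences differ at sites 3, 4, 5, 7, 9, 12, 13, 14, 15, 16, 17, 18 (1-based) — 12 in total.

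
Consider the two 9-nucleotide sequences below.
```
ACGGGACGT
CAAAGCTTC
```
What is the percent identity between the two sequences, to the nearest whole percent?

11%

8 positions differ (1, 2, 3, 4, 6, 7, 8, 9), so 1 of 9 match: 1/9 = 11.11%.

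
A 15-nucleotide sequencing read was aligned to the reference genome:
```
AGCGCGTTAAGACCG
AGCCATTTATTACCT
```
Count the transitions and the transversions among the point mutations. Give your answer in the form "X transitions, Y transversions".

0 transitions, 6 transversions

Mismatches (1-based):
site 4: G→C (purine→pyrimidine, transversion)
site 5: C→A (pyrimidine→purine, transversion)
site 6: G→T (purine→pyrimidine, transversion)
site 10: A→T (purine→pyrimidine, transversion)
site 11: G→T (purine→pyrimidine, transversion)
site 15: G→T (purine→pyrimidine, transversion)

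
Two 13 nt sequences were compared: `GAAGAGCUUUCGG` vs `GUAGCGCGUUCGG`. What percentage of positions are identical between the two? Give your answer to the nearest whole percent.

77%

3 positions differ (2, 5, 8), so 10 of 13 match: 10/13 = 76.92%.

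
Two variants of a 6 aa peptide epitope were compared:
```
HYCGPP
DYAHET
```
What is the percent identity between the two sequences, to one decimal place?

5 positions differ (1, 3, 4, 5, 6), so 1 of 6 match: 1/6 = 16.67%.

16.7%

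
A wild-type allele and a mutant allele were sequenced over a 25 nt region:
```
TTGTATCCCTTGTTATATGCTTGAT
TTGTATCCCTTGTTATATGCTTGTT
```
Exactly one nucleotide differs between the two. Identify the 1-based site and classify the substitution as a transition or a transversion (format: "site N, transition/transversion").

site 24, transversion

The sequences differ only at site 24: A→T (purine→pyrimidine), a transversion.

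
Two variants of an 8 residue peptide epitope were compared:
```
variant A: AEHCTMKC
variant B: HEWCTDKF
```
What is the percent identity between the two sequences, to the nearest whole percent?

50%

4 positions differ (1, 3, 6, 8), so 4 of 8 match: 4/8 = 50%.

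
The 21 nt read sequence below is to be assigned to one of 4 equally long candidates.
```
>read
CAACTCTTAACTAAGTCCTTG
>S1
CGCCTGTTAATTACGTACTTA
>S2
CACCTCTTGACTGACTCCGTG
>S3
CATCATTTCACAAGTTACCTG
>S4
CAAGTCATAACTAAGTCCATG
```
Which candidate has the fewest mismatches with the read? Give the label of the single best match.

S4

Hamming distances to read — S1: 7; S2: 5; S3: 9; S4: 3.
Smallest is S4 with 3 mismatches.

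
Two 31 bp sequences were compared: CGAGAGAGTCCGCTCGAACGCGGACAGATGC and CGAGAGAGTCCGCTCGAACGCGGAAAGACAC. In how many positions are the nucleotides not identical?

3

Comparing position by position, 3 positions differ: 25 (C/A), 29 (T/C), 30 (G/A).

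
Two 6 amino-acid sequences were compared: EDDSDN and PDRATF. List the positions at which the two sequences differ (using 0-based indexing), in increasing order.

0, 2, 3, 4, 5

Scanning 0-based: 0: E/P; 2: D/R; 3: S/A; 4: D/T; 5: N/F.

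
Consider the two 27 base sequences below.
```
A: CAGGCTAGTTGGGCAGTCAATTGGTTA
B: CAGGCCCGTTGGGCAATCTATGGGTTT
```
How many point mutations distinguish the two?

The sequences differ at bases 6, 7, 16, 19, 22, 27 (1-based) — 6 in total.

6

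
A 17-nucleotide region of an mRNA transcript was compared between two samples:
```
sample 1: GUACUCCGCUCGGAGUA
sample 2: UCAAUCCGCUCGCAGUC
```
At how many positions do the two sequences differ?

The sequences differ at positions 1, 2, 4, 13, 17 (1-based) — 5 in total.

5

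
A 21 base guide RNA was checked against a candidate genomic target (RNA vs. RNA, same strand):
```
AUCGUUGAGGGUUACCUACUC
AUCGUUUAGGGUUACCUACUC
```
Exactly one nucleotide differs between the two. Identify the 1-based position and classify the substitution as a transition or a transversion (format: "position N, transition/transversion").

position 7, transversion

Position 7 changes G→U. G is a purine and U is a pyrimidine, so this is a transversion.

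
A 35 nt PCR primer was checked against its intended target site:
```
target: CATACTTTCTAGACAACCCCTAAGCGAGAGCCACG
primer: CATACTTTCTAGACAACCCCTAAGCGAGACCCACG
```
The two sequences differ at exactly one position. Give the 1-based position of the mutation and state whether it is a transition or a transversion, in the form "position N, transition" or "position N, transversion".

position 30, transversion

The sequences differ only at position 30: G→C (purine→pyrimidine), a transversion.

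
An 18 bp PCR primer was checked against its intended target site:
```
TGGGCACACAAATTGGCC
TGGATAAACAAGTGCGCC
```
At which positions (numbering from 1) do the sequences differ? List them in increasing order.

Differences at position 4 (G→A), position 5 (C→T), position 7 (C→A), position 12 (A→G), position 14 (T→G), position 15 (G→C).

4, 5, 7, 12, 14, 15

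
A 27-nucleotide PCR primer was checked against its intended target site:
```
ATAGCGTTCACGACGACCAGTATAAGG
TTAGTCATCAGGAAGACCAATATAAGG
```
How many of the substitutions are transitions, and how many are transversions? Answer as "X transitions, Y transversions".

Transitions (purine↔purine or pyrimidine↔pyrimidine): 5 C→T, 20 G→A.
Transversions (purine↔pyrimidine): 1 A→T, 6 G→C, 7 T→A, 11 C→G, 14 C→A.

2 transitions, 5 transversions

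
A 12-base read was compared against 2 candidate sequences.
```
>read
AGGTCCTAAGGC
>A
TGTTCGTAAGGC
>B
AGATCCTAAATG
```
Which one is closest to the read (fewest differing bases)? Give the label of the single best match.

A

A differs at 3 bases; B differs at 4 bases. The closest is A.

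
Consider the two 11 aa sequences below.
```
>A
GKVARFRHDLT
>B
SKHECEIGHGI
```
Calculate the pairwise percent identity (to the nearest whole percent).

9%

10 positions differ (1, 3, 4, 5, 6, 7, 8, 9, 10, 11), so 1 of 11 match: 1/11 = 9.091%.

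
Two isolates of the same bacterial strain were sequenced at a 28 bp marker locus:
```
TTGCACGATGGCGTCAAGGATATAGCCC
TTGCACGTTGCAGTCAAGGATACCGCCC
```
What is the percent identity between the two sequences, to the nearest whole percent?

Mismatches at positions 8, 11, 12, 23, 24 (1-based): 5 of 28.
Identical positions: 23/28 = 82.14% → 82%.

82%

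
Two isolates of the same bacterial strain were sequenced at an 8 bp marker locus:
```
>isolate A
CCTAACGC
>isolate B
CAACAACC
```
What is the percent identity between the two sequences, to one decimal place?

37.5%

5 positions differ (2, 3, 4, 6, 7), so 3 of 8 match: 3/8 = 37.5%.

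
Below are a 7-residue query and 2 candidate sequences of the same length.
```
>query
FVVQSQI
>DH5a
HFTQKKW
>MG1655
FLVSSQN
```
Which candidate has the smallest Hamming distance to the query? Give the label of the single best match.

MG1655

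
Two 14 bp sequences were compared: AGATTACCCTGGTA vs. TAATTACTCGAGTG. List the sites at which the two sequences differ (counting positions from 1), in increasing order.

1, 2, 8, 10, 11, 14

Differences at site 1 (A→T), site 2 (G→A), site 8 (C→T), site 10 (T→G), site 11 (G→A), site 14 (A→G).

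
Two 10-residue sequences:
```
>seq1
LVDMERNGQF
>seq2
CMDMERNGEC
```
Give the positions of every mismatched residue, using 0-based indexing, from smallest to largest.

Differences at position 0 (L→C), position 1 (V→M), position 8 (Q→E), position 9 (F→C).

0, 1, 8, 9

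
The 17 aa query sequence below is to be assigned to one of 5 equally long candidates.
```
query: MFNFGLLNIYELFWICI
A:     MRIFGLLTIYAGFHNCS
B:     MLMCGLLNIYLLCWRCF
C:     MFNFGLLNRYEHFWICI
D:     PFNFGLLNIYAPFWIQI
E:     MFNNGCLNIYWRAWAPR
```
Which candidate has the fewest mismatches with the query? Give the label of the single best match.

Hamming distances to query — A: 8; B: 7; C: 2; D: 4; E: 8.
Smallest is C with 2 mismatches.

C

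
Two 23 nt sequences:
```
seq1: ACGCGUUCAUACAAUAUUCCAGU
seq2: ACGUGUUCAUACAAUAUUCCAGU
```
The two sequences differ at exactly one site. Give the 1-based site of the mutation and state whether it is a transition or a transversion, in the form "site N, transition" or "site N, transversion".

site 4, transition

Site 4 changes C→U. C is a pyrimidine and U is a pyrimidine, so this is a transition.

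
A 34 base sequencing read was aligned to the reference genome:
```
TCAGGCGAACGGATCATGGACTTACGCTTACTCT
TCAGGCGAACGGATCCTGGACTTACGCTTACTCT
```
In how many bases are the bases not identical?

Comparing position by position, 1 base differs: 16 (A/C).

1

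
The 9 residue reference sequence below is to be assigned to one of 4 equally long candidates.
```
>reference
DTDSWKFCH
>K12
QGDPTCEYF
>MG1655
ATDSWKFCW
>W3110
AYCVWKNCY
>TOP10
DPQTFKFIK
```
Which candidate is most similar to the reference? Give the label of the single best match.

MG1655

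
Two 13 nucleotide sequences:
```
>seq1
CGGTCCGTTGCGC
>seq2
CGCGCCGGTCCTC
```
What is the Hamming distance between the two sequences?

5

Mismatches (1-based): site 3: G→C; site 4: T→G; site 8: T→G; site 10: G→C; site 12: G→T.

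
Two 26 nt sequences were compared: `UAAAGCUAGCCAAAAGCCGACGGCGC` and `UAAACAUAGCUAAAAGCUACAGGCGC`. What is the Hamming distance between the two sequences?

7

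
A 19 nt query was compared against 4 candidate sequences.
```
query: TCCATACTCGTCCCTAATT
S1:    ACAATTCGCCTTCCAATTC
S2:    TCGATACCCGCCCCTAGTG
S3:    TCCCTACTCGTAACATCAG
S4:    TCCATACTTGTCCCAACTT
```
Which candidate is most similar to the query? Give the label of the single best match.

S1 differs at 9 bases; S2 differs at 5 bases; S3 differs at 8 bases; S4 differs at 3 bases. The closest is S4.

S4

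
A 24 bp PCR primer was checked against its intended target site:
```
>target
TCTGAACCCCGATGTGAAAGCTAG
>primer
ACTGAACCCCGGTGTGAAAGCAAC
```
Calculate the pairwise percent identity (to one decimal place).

83.3%

Mismatches at positions 1, 12, 22, 24 (1-based): 4 of 24.
Identical positions: 20/24 = 83.33% → 83.3%.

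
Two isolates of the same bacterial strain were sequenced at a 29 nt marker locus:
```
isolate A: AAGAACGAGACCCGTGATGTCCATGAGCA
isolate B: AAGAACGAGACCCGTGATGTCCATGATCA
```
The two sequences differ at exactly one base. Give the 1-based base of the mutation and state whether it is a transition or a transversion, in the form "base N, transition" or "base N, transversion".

Base 27 changes G→T. G is a purine and T is a pyrimidine, so this is a transversion.

base 27, transversion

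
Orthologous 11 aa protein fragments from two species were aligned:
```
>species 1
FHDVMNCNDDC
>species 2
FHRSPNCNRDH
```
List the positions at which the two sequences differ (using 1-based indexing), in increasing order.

Scanning 1-based: 3: D/R; 4: V/S; 5: M/P; 9: D/R; 11: C/H.

3, 4, 5, 9, 11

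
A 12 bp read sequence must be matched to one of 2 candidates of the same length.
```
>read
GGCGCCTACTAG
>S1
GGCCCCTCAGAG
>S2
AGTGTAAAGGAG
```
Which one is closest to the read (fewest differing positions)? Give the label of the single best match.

S1

Hamming distances to read — S1: 4; S2: 7.
Smallest is S1 with 4 mismatches.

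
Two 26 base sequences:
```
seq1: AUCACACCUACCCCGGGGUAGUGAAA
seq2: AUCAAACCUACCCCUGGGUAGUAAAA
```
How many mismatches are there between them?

Comparing position by position, 3 bases differ: 5 (C/A), 15 (G/U), 23 (G/A).

3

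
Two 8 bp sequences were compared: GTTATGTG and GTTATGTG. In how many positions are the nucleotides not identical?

The two sequences are identical at every position.

0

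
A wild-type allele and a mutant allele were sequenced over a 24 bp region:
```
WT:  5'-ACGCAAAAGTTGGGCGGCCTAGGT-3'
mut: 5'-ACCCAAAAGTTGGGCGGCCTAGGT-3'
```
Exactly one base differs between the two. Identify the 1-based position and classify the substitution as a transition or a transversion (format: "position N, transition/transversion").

Position 3 changes G→C. G is a purine and C is a pyrimidine, so this is a transversion.

position 3, transversion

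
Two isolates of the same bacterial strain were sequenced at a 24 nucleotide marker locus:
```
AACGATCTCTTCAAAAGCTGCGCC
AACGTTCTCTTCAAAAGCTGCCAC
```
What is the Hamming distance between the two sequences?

3

Comparing position by position, 3 sites differ: 5 (A/T), 22 (G/C), 23 (C/A).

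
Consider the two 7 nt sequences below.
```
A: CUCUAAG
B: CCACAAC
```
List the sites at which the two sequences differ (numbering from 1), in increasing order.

Differences at site 2 (U→C), site 3 (C→A), site 4 (U→C), site 7 (G→C).

2, 3, 4, 7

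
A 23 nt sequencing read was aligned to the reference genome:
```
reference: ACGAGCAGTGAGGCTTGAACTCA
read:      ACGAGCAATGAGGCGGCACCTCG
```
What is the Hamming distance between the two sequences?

Mismatches (1-based): position 8: G→A; position 15: T→G; position 16: T→G; position 17: G→C; position 19: A→C; position 23: A→G.

6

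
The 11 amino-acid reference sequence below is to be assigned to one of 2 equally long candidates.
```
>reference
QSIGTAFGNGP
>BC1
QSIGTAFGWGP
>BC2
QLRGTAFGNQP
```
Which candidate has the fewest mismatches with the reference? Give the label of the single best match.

BC1

Hamming distances to reference — BC1: 1; BC2: 3.
Smallest is BC1 with 1 mismatch.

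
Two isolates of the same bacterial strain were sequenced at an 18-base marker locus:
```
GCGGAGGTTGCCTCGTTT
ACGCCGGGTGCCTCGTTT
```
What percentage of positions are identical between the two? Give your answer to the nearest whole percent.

4 positions differ (1, 4, 5, 8), so 14 of 18 match: 14/18 = 77.78%.

78%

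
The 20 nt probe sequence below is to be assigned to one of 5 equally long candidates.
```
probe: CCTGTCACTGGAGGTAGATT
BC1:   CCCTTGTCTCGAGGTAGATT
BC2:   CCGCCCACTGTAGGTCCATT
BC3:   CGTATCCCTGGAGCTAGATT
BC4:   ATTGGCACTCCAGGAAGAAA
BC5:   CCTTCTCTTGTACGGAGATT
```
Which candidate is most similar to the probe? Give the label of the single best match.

Hamming distances to probe — BC1: 5; BC2: 6; BC3: 4; BC4: 8; BC5: 8.
Smallest is BC3 with 4 mismatches.

BC3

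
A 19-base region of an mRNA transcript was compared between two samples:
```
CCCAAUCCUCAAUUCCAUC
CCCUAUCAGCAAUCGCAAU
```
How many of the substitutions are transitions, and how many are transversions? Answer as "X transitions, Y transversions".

2 transitions, 5 transversions

Transitions (purine↔purine or pyrimidine↔pyrimidine): 14 U→C, 19 C→U.
Transversions (purine↔pyrimidine): 4 A→U, 8 C→A, 9 U→G, 15 C→G, 18 U→A.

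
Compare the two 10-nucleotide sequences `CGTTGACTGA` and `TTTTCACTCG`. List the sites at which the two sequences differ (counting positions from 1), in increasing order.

1, 2, 5, 9, 10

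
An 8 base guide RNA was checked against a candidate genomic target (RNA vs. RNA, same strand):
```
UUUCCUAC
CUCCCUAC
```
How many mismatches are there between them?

2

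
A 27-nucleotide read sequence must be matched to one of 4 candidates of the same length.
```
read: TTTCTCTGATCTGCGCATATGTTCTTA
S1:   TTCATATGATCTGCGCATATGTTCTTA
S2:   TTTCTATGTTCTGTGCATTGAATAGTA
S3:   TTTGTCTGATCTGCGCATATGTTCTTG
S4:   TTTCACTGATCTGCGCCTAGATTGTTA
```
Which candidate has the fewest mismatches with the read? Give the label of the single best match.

S3

S1 differs at 3 sites; S2 differs at 9 sites; S3 differs at 2 sites; S4 differs at 5 sites. The closest is S3.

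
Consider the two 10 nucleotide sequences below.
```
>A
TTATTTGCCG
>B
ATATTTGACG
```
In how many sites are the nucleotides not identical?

The sequences differ at sites 1, 8 (1-based) — 2 in total.

2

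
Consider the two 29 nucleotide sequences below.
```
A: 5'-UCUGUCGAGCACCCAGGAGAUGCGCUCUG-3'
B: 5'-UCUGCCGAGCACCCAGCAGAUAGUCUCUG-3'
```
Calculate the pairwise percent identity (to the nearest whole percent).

83%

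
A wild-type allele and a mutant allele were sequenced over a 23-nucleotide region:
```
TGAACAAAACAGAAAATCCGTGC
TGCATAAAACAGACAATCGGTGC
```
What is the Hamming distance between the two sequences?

4

Comparing position by position, 4 sites differ: 3 (A/C), 5 (C/T), 14 (A/C), 19 (C/G).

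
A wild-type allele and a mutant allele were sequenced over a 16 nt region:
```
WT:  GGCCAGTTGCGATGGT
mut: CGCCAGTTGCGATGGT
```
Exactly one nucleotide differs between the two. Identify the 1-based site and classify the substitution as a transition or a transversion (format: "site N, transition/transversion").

site 1, transversion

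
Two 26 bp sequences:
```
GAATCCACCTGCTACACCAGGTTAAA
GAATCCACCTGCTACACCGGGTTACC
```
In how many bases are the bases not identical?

3

Mismatches (1-based): base 19: A→G; base 25: A→C; base 26: A→C.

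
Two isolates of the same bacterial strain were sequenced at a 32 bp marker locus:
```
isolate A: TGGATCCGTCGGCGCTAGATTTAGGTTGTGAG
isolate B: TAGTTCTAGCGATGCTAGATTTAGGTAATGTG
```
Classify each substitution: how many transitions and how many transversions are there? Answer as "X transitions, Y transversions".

6 transitions, 4 transversions

Mismatches (1-based):
site 2: G→A (purine→purine, transition)
site 4: A→T (purine→pyrimidine, transversion)
site 7: C→T (pyrimidine→pyrimidine, transition)
site 8: G→A (purine→purine, transition)
site 9: T→G (pyrimidine→purine, transversion)
site 12: G→A (purine→purine, transition)
site 13: C→T (pyrimidine→pyrimidine, transition)
site 27: T→A (pyrimidine→purine, transversion)
site 28: G→A (purine→purine, transition)
site 31: A→T (purine→pyrimidine, transversion)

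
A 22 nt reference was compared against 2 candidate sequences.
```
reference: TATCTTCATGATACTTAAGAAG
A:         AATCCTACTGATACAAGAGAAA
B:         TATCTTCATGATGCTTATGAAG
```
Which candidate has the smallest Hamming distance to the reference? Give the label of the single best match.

B

A differs at 8 bases; B differs at 2 bases. The closest is B.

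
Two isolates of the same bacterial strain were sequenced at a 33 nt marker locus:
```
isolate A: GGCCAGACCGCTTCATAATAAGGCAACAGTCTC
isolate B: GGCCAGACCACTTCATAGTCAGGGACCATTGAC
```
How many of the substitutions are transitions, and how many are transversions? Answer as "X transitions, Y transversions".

Transitions (purine↔purine or pyrimidine↔pyrimidine): 10 G→A, 18 A→G.
Transversions (purine↔pyrimidine): 20 A→C, 24 C→G, 26 A→C, 29 G→T, 31 C→G, 32 T→A.

2 transitions, 6 transversions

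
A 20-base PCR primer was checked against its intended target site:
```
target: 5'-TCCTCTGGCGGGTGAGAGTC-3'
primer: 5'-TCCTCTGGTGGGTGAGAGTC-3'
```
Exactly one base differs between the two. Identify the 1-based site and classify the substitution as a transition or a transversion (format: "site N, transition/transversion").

The sequences differ only at site 9: C→T (pyrimidine→pyrimidine), a transition.

site 9, transition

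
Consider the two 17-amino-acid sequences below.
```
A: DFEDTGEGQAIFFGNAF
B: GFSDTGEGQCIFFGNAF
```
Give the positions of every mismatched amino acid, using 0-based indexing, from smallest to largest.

Scanning 0-based: 0: D/G; 2: E/S; 9: A/C.

0, 2, 9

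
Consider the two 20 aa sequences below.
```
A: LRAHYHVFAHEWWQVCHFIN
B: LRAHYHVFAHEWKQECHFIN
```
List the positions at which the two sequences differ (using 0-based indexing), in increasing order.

12, 14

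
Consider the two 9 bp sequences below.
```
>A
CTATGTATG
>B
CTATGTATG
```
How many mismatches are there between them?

0

No positions differ; the sequences are identical.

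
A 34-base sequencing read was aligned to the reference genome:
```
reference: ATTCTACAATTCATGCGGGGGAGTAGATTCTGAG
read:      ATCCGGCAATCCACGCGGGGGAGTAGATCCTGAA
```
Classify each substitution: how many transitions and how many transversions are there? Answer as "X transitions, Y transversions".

Transitions (purine↔purine or pyrimidine↔pyrimidine): 3 T→C, 6 A→G, 11 T→C, 14 T→C, 29 T→C, 34 G→A.
Transversions (purine↔pyrimidine): 5 T→G.

6 transitions, 1 transversion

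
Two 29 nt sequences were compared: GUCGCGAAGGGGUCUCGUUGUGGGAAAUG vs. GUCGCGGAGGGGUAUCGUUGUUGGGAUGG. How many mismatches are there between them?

6

Comparing position by position, 6 bases differ: 7 (A/G), 14 (C/A), 22 (G/U), 25 (A/G), 27 (A/U), 28 (U/G).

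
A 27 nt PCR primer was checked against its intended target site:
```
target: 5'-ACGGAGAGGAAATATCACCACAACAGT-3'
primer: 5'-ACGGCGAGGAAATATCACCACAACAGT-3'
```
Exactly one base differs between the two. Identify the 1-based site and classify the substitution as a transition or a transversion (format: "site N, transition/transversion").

Site 5 changes A→C. A is a purine and C is a pyrimidine, so this is a transversion.

site 5, transversion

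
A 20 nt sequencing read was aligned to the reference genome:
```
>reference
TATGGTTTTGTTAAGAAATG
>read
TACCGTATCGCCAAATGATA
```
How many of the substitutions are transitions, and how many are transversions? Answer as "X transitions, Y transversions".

7 transitions, 3 transversions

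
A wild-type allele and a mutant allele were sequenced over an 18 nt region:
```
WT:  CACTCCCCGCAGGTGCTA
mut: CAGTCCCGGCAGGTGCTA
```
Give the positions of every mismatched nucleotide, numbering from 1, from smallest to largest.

Scanning 1-based: 3: C/G; 8: C/G.

3, 8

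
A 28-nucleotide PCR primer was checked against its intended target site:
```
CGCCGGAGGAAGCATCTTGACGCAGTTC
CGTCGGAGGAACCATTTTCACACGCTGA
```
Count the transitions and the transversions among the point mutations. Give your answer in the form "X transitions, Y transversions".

Mismatches (1-based):
position 3: C→T (pyrimidine→pyrimidine, transition)
position 12: G→C (purine→pyrimidine, transversion)
position 16: C→T (pyrimidine→pyrimidine, transition)
position 19: G→C (purine→pyrimidine, transversion)
position 22: G→A (purine→purine, transition)
position 24: A→G (purine→purine, transition)
position 25: G→C (purine→pyrimidine, transversion)
position 27: T→G (pyrimidine→purine, transversion)
position 28: C→A (pyrimidine→purine, transversion)

4 transitions, 5 transversions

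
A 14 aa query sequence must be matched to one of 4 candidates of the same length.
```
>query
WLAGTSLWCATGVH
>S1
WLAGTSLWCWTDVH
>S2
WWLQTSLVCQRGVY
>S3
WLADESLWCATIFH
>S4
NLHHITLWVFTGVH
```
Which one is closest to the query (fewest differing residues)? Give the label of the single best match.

S1 differs at 2 residues; S2 differs at 7 residues; S3 differs at 4 residues; S4 differs at 7 residues. The closest is S1.

S1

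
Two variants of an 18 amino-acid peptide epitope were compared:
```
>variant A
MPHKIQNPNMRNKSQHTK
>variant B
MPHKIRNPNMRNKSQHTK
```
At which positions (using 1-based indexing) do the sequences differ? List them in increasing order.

Scanning 1-based: 6: Q/R.

6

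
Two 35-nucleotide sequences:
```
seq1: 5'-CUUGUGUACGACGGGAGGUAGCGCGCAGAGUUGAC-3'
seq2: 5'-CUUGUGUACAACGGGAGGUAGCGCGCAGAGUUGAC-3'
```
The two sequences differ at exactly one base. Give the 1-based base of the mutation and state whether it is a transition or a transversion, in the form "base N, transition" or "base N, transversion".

Base 10 changes G→A. G is a purine and A is a purine, so this is a transition.

base 10, transition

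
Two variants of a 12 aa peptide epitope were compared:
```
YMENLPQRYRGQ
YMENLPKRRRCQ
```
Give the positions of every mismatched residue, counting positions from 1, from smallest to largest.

7, 9, 11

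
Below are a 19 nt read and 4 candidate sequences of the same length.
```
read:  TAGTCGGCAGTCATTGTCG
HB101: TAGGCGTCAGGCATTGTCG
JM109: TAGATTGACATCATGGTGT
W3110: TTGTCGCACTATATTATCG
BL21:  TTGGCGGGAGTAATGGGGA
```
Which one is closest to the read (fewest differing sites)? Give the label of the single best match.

HB101

HB101 differs at 3 sites; JM109 differs at 9 sites; W3110 differs at 8 sites; BL21 differs at 8 sites. The closest is HB101.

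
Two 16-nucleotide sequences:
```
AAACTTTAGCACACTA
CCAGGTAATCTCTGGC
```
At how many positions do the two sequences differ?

11

Comparing position by position, 11 positions differ: 1 (A/C), 2 (A/C), 4 (C/G), 5 (T/G), 7 (T/A), 9 (G/T), 11 (A/T), 13 (A/T), 14 (C/G), 15 (T/G), 16 (A/C).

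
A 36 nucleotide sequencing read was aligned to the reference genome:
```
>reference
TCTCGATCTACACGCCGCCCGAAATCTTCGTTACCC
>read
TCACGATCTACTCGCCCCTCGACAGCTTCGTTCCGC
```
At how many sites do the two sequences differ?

8

The sequences differ at sites 3, 12, 17, 19, 23, 25, 33, 35 (1-based) — 8 in total.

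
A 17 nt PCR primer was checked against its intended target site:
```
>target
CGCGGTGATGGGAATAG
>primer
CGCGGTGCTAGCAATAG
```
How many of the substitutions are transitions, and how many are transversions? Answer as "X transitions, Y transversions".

1 transition, 2 transversions

Transitions (purine↔purine or pyrimidine↔pyrimidine): 10 G→A.
Transversions (purine↔pyrimidine): 8 A→C, 12 G→C.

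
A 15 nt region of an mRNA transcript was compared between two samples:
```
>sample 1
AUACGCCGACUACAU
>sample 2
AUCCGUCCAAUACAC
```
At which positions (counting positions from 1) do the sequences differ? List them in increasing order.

3, 6, 8, 10, 15

Differences at position 3 (A→C), position 6 (C→U), position 8 (G→C), position 10 (C→A), position 15 (U→C).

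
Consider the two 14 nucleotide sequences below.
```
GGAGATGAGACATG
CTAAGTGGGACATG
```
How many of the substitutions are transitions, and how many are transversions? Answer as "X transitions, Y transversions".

3 transitions, 2 transversions

Transitions (purine↔purine or pyrimidine↔pyrimidine): 4 G→A, 5 A→G, 8 A→G.
Transversions (purine↔pyrimidine): 1 G→C, 2 G→T.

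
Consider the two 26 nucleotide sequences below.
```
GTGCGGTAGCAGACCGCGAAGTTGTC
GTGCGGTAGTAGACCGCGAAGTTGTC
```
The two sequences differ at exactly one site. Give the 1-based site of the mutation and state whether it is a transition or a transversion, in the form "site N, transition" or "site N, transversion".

site 10, transition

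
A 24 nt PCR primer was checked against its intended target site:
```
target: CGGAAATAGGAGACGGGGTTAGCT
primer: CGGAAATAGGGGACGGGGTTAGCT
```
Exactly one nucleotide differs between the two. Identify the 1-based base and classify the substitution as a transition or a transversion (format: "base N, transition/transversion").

base 11, transition

The sequences differ only at base 11: A→G (purine→purine), a transition.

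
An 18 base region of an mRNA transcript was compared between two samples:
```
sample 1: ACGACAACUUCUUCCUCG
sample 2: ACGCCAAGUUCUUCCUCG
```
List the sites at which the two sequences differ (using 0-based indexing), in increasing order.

3, 7

Scanning 0-based: 3: A/C; 7: C/G.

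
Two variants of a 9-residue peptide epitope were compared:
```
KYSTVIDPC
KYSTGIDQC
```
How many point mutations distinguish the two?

Mismatches (1-based): position 5: V→G; position 8: P→Q.

2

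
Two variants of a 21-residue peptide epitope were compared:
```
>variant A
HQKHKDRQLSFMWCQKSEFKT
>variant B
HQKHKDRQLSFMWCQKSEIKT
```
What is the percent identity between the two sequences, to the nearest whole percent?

1 position differs (19), so 20 of 21 match: 20/21 = 95.24%.

95%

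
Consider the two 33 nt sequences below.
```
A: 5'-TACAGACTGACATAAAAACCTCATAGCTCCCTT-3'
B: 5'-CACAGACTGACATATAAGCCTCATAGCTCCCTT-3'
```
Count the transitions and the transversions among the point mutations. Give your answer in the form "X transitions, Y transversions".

2 transitions, 1 transversion

Mismatches (1-based):
base 1: T→C (pyrimidine→pyrimidine, transition)
base 15: A→T (purine→pyrimidine, transversion)
base 18: A→G (purine→purine, transition)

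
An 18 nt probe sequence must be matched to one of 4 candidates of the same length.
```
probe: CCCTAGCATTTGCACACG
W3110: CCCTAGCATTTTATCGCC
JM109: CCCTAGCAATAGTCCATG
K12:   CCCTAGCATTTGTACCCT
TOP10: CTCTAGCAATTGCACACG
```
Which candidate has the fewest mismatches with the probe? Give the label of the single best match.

Hamming distances to probe — W3110: 5; JM109: 5; K12: 3; TOP10: 2.
Smallest is TOP10 with 2 mismatches.

TOP10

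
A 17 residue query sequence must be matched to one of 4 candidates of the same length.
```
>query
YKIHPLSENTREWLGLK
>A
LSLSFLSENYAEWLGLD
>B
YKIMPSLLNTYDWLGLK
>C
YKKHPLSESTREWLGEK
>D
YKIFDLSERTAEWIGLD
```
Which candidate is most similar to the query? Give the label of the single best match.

A differs at 8 positions; B differs at 6 positions; C differs at 3 positions; D differs at 6 positions. The closest is C.

C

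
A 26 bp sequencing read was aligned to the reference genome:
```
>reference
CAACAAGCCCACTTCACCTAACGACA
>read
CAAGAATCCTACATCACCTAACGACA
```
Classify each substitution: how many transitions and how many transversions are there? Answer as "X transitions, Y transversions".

Transitions (purine↔purine or pyrimidine↔pyrimidine): 10 C→T.
Transversions (purine↔pyrimidine): 4 C→G, 7 G→T, 13 T→A.

1 transition, 3 transversions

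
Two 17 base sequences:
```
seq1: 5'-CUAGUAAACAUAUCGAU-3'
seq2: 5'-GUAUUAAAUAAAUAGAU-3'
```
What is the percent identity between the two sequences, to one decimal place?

70.6%

5 positions differ (1, 4, 9, 11, 14), so 12 of 17 match: 12/17 = 70.59%.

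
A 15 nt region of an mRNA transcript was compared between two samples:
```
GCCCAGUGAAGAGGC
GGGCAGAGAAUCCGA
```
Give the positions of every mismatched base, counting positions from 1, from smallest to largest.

Scanning 1-based: 2: C/G; 3: C/G; 7: U/A; 11: G/U; 12: A/C; 13: G/C; 15: C/A.

2, 3, 7, 11, 12, 13, 15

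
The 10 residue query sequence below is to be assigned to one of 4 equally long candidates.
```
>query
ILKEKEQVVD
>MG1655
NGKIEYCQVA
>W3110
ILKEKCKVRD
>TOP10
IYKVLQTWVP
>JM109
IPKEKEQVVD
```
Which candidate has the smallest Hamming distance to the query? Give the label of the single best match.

Hamming distances to query — MG1655: 8; W3110: 3; TOP10: 7; JM109: 1.
Smallest is JM109 with 1 mismatch.

JM109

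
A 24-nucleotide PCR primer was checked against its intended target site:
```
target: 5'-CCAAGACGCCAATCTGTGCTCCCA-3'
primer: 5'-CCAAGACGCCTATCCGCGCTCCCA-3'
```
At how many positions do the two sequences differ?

The sequences differ at positions 11, 15, 17 (1-based) — 3 in total.

3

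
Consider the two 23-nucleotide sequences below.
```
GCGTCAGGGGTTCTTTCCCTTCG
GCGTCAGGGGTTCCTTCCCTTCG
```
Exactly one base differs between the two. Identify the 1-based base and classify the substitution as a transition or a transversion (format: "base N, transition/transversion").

base 14, transition

Base 14 changes T→C. T is a pyrimidine and C is a pyrimidine, so this is a transition.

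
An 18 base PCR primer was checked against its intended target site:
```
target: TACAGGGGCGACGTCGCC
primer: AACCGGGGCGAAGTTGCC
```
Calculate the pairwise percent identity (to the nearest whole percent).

78%

4 positions differ (1, 4, 12, 15), so 14 of 18 match: 14/18 = 77.78%.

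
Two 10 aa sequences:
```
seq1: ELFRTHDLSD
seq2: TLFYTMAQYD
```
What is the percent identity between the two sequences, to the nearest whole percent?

6 positions differ (1, 4, 6, 7, 8, 9), so 4 of 10 match: 4/10 = 40%.

40%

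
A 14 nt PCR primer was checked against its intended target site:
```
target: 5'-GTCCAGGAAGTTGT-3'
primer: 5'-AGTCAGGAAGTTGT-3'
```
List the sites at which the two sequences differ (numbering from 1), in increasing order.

Scanning 1-based: 1: G/A; 2: T/G; 3: C/T.

1, 2, 3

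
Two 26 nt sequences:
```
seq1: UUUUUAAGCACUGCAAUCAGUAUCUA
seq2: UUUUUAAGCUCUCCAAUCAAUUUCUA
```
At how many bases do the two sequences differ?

Mismatches (1-based): base 10: A→U; base 13: G→C; base 20: G→A; base 22: A→U.

4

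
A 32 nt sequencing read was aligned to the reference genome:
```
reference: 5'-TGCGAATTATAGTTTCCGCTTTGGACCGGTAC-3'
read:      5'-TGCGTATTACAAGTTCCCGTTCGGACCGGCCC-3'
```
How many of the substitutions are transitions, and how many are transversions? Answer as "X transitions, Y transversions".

4 transitions, 5 transversions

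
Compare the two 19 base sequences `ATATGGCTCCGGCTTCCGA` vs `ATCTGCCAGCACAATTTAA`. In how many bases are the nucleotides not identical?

The sequences differ at bases 3, 6, 8, 9, 11, 12, 13, 14, 16, 17, 18 (1-based) — 11 in total.

11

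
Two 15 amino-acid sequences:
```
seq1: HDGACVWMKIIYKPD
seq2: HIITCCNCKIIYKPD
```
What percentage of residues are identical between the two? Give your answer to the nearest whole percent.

60%

Mismatches at positions 2, 3, 4, 6, 7, 8 (1-based): 6 of 15.
Identical positions: 9/15 = 60% → 60%.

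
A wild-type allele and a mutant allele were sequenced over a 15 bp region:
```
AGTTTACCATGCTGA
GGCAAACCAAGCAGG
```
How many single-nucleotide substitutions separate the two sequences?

7

Comparing position by position, 7 sites differ: 1 (A/G), 3 (T/C), 4 (T/A), 5 (T/A), 10 (T/A), 13 (T/A), 15 (A/G).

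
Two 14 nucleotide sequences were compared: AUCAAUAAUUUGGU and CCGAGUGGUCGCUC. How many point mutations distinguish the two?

11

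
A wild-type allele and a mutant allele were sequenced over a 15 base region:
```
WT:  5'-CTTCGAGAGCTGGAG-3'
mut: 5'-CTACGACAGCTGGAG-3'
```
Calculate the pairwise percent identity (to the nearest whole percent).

87%

2 positions differ (3, 7), so 13 of 15 match: 13/15 = 86.67%.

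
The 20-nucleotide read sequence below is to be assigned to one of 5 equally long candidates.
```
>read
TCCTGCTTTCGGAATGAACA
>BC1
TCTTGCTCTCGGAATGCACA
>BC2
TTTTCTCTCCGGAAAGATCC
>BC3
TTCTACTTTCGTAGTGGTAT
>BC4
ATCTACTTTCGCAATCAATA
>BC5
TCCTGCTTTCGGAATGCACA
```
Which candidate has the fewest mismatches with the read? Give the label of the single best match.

BC1 differs at 3 sites; BC2 differs at 9 sites; BC3 differs at 8 sites; BC4 differs at 6 sites; BC5 differs at 1 site. The closest is BC5.

BC5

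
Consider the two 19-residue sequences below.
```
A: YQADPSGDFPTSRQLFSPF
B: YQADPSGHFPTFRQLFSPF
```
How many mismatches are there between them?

Mismatches (1-based): residue 8: D→H; residue 12: S→F.

2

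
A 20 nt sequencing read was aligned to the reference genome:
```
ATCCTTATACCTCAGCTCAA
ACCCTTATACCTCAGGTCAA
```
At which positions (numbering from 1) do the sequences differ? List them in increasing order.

Scanning 1-based: 2: T/C; 16: C/G.

2, 16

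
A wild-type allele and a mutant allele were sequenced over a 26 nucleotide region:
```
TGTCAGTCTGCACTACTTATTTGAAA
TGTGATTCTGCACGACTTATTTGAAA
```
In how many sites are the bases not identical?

3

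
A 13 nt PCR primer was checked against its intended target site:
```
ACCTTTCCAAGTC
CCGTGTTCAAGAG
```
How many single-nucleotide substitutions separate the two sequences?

6

Comparing position by position, 6 positions differ: 1 (A/C), 3 (C/G), 5 (T/G), 7 (C/T), 12 (T/A), 13 (C/G).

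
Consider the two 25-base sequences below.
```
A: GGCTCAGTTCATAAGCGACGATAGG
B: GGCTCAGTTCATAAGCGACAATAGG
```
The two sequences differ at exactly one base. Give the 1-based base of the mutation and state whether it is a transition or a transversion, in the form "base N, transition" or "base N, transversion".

base 20, transition

Base 20 changes G→A. G is a purine and A is a purine, so this is a transition.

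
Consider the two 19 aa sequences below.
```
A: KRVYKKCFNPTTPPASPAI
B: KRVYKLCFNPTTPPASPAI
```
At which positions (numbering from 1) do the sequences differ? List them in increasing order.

6

Differences at position 6 (K→L).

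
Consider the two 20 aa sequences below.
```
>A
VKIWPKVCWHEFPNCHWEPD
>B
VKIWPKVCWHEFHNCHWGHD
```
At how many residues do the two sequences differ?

3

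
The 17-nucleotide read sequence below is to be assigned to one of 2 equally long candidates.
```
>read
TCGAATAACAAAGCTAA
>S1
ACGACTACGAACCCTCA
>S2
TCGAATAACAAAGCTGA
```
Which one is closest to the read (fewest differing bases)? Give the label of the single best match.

S2

Hamming distances to read — S1: 7; S2: 1.
Smallest is S2 with 1 mismatch.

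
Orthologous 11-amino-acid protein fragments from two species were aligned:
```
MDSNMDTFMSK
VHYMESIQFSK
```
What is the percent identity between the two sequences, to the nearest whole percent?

18%

9 positions differ (1, 2, 3, 4, 5, 6, 7, 8, 9), so 2 of 11 match: 2/11 = 18.18%.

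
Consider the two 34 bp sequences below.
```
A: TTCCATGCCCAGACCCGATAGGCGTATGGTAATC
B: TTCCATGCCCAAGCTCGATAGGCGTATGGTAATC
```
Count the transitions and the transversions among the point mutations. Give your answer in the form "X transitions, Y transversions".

Transitions (purine↔purine or pyrimidine↔pyrimidine): 12 G→A, 13 A→G, 15 C→T.
Transversions (purine↔pyrimidine): none.

3 transitions, 0 transversions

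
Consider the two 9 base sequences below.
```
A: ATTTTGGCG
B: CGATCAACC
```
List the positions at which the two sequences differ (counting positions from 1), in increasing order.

1, 2, 3, 5, 6, 7, 9

Differences at position 1 (A→C), position 2 (T→G), position 3 (T→A), position 5 (T→C), position 6 (G→A), position 7 (G→A), position 9 (G→C).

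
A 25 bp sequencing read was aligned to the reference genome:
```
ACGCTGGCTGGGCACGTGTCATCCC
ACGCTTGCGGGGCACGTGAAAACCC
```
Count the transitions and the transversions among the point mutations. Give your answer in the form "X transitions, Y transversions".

0 transitions, 5 transversions

Transitions (purine↔purine or pyrimidine↔pyrimidine): none.
Transversions (purine↔pyrimidine): 6 G→T, 9 T→G, 19 T→A, 20 C→A, 22 T→A.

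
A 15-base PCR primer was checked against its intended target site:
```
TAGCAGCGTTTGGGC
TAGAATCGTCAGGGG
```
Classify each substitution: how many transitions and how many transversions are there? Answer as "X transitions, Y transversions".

1 transition, 4 transversions

Mismatches (1-based):
site 4: C→A (pyrimidine→purine, transversion)
site 6: G→T (purine→pyrimidine, transversion)
site 10: T→C (pyrimidine→pyrimidine, transition)
site 11: T→A (pyrimidine→purine, transversion)
site 15: C→G (pyrimidine→purine, transversion)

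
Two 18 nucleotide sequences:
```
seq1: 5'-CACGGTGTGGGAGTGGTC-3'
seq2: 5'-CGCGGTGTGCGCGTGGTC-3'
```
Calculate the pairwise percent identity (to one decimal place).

83.3%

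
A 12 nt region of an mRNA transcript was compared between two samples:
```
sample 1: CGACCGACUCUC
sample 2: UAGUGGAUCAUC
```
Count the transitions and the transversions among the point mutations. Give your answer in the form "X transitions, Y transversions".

6 transitions, 2 transversions

Mismatches (1-based):
site 1: C→U (pyrimidine→pyrimidine, transition)
site 2: G→A (purine→purine, transition)
site 3: A→G (purine→purine, transition)
site 4: C→U (pyrimidine→pyrimidine, transition)
site 5: C→G (pyrimidine→purine, transversion)
site 8: C→U (pyrimidine→pyrimidine, transition)
site 9: U→C (pyrimidine→pyrimidine, transition)
site 10: C→A (pyrimidine→purine, transversion)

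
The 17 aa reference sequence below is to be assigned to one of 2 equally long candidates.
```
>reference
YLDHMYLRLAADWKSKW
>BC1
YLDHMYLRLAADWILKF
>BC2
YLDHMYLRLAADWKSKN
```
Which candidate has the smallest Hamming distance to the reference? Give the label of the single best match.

BC1 differs at 3 positions; BC2 differs at 1 position. The closest is BC2.

BC2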